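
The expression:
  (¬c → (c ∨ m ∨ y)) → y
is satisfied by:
  {y: True, m: False, c: False}
  {y: True, c: True, m: False}
  {y: True, m: True, c: False}
  {y: True, c: True, m: True}
  {c: False, m: False, y: False}


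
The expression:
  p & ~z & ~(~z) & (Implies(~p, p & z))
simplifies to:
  False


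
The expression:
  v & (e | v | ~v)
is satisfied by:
  {v: True}


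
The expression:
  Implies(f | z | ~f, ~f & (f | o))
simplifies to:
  o & ~f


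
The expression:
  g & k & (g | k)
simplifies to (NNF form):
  g & k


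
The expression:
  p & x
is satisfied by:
  {p: True, x: True}


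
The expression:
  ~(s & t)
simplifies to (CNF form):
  ~s | ~t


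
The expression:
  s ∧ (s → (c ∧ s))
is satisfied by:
  {c: True, s: True}


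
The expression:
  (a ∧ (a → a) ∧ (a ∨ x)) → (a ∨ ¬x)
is always true.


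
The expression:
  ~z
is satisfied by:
  {z: False}


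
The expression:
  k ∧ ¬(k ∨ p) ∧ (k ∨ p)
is never true.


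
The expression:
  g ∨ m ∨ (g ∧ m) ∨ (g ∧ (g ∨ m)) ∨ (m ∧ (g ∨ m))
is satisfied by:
  {m: True, g: True}
  {m: True, g: False}
  {g: True, m: False}


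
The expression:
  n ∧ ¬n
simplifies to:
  False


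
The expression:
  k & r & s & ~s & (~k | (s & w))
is never true.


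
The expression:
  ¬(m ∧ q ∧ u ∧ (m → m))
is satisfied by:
  {u: False, m: False, q: False}
  {q: True, u: False, m: False}
  {m: True, u: False, q: False}
  {q: True, m: True, u: False}
  {u: True, q: False, m: False}
  {q: True, u: True, m: False}
  {m: True, u: True, q: False}


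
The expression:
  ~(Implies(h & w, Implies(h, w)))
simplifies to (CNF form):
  False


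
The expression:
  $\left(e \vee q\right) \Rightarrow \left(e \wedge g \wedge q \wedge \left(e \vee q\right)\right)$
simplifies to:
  $\left(e \vee \neg q\right) \wedge \left(g \vee \neg q\right) \wedge \left(q \vee \neg e\right)$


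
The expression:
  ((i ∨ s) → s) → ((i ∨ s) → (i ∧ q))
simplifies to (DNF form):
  (i ∧ q) ∨ ¬s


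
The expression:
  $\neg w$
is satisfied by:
  {w: False}


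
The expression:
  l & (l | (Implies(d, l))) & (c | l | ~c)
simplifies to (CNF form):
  l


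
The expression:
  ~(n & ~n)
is always true.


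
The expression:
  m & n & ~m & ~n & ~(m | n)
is never true.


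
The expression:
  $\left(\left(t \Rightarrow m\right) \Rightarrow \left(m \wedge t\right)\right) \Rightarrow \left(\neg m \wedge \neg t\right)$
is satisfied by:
  {t: False}


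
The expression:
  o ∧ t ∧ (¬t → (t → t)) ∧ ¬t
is never true.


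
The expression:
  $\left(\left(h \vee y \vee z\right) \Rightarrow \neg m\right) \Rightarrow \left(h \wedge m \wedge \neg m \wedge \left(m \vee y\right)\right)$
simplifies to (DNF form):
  $\left(h \wedge m\right) \vee \left(m \wedge y\right) \vee \left(m \wedge z\right)$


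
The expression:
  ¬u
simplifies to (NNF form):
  ¬u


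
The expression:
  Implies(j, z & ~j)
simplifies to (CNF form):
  ~j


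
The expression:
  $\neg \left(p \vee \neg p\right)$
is never true.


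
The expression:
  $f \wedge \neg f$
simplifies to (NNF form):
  $\text{False}$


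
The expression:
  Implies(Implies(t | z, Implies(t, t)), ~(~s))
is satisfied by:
  {s: True}


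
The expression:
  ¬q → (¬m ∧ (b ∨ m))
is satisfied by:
  {b: True, q: True, m: False}
  {q: True, m: False, b: False}
  {b: True, q: True, m: True}
  {q: True, m: True, b: False}
  {b: True, m: False, q: False}


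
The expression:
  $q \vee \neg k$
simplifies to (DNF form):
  $q \vee \neg k$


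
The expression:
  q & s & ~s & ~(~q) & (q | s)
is never true.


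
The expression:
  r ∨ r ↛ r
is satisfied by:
  {r: True}


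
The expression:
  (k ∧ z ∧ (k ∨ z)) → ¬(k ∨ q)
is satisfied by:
  {k: False, z: False}
  {z: True, k: False}
  {k: True, z: False}


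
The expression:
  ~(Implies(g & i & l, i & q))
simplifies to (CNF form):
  g & i & l & ~q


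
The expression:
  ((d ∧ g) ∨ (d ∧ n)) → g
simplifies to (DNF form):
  g ∨ ¬d ∨ ¬n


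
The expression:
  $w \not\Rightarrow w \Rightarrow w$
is always true.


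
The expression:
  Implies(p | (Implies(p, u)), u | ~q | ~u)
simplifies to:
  True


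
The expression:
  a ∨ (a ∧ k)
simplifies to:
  a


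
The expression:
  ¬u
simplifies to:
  ¬u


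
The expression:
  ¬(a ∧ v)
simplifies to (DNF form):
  ¬a ∨ ¬v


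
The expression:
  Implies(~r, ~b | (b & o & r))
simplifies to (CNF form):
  r | ~b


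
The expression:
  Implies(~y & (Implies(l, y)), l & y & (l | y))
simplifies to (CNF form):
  l | y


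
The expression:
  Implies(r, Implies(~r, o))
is always true.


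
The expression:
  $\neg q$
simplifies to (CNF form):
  $\neg q$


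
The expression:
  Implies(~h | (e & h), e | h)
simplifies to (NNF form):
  e | h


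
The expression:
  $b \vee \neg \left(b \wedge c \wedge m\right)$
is always true.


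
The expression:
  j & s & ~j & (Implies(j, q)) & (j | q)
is never true.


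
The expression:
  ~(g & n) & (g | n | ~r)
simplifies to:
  (g & ~n) | (n & ~g) | (~g & ~r)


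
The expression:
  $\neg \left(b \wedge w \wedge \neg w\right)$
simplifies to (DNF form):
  $\text{True}$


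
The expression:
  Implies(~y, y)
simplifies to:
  y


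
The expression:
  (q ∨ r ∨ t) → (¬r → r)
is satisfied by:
  {r: True, q: False, t: False}
  {r: True, t: True, q: False}
  {r: True, q: True, t: False}
  {r: True, t: True, q: True}
  {t: False, q: False, r: False}


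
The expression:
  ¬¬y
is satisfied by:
  {y: True}


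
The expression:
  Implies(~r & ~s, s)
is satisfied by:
  {r: True, s: True}
  {r: True, s: False}
  {s: True, r: False}


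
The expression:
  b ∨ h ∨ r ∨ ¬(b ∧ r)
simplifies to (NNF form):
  True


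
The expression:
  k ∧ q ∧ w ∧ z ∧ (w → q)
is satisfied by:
  {z: True, w: True, q: True, k: True}


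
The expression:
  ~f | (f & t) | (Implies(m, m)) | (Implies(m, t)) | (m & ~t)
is always true.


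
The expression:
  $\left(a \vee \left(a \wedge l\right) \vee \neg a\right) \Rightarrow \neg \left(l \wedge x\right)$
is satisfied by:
  {l: False, x: False}
  {x: True, l: False}
  {l: True, x: False}


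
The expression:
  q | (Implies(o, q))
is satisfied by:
  {q: True, o: False}
  {o: False, q: False}
  {o: True, q: True}


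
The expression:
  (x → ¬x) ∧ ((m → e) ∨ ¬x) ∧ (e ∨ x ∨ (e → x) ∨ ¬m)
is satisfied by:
  {x: False}


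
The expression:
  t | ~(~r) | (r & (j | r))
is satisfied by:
  {r: True, t: True}
  {r: True, t: False}
  {t: True, r: False}


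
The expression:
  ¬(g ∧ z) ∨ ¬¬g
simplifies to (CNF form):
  True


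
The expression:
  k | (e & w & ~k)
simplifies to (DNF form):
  k | (e & w)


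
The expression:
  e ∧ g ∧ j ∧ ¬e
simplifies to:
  False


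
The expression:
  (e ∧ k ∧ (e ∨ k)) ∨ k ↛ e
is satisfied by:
  {k: True}


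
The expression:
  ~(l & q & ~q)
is always true.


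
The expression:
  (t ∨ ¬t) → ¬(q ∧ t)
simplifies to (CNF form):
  ¬q ∨ ¬t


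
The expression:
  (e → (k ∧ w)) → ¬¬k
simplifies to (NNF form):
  e ∨ k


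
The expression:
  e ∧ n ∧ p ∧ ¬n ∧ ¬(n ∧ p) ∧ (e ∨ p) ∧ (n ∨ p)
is never true.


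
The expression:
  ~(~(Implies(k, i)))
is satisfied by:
  {i: True, k: False}
  {k: False, i: False}
  {k: True, i: True}


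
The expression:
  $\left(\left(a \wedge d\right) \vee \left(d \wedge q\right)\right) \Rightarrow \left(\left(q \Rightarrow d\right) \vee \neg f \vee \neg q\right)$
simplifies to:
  $\text{True}$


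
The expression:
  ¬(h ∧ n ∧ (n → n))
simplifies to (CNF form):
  ¬h ∨ ¬n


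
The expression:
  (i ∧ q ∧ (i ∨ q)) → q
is always true.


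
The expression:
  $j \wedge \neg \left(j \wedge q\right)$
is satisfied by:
  {j: True, q: False}


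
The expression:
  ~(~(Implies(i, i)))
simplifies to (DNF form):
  True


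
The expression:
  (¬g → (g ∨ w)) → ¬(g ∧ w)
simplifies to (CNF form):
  ¬g ∨ ¬w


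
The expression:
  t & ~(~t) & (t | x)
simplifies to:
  t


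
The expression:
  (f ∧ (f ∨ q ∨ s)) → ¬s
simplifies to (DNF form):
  ¬f ∨ ¬s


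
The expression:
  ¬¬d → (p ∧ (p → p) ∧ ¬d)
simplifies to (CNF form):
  ¬d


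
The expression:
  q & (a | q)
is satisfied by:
  {q: True}


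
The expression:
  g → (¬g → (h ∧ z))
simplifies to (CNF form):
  True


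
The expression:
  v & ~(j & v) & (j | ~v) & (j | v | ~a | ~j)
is never true.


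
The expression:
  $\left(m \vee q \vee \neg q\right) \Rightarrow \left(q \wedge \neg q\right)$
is never true.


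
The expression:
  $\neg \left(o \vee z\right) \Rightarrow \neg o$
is always true.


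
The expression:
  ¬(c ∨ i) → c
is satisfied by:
  {i: True, c: True}
  {i: True, c: False}
  {c: True, i: False}


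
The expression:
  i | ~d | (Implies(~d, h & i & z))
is always true.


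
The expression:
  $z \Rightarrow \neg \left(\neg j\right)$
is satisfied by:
  {j: True, z: False}
  {z: False, j: False}
  {z: True, j: True}


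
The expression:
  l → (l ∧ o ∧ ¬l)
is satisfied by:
  {l: False}


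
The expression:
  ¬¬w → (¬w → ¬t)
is always true.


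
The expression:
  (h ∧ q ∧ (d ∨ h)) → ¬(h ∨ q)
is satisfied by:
  {h: False, q: False}
  {q: True, h: False}
  {h: True, q: False}


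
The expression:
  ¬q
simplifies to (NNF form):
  ¬q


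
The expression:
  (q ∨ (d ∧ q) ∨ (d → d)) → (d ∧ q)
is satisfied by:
  {d: True, q: True}


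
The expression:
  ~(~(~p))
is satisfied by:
  {p: False}


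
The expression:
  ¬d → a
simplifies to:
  a ∨ d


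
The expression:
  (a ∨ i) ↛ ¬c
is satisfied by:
  {c: True, i: True, a: True}
  {c: True, i: True, a: False}
  {c: True, a: True, i: False}


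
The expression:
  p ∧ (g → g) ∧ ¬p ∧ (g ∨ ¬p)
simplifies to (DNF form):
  False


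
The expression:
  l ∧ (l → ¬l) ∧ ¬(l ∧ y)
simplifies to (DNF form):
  False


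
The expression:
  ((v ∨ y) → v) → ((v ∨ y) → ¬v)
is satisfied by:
  {v: False}


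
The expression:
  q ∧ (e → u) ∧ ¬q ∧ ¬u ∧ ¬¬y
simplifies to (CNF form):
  False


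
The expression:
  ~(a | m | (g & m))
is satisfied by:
  {a: False, m: False}


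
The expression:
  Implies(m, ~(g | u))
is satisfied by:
  {u: False, m: False, g: False}
  {g: True, u: False, m: False}
  {u: True, g: False, m: False}
  {g: True, u: True, m: False}
  {m: True, g: False, u: False}


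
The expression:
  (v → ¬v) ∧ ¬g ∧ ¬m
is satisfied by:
  {g: False, v: False, m: False}


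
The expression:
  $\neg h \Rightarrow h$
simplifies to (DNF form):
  $h$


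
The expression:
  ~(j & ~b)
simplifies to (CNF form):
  b | ~j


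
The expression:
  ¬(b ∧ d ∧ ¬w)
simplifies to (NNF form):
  w ∨ ¬b ∨ ¬d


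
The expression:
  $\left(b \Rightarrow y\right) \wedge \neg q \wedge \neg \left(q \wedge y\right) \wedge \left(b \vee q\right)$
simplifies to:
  $b \wedge y \wedge \neg q$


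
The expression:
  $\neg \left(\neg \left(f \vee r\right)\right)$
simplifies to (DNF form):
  $f \vee r$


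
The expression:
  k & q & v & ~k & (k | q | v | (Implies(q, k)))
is never true.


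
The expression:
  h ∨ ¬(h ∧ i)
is always true.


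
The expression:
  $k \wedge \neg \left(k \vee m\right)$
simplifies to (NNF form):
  $\text{False}$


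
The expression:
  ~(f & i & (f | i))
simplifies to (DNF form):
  ~f | ~i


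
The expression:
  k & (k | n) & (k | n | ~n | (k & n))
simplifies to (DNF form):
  k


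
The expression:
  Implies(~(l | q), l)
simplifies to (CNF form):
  l | q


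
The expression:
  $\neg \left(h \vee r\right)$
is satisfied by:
  {r: False, h: False}


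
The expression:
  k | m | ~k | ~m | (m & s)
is always true.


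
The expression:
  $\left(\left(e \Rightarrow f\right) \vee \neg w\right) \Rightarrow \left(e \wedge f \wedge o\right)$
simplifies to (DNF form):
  $\left(e \wedge f \wedge o\right) \vee \left(e \wedge f \wedge \neg f\right) \vee \left(e \wedge o \wedge w\right) \vee \left(e \wedge w \wedge \neg f\right)$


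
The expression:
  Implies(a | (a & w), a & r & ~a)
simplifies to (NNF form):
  ~a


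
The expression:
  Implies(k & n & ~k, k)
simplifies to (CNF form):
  True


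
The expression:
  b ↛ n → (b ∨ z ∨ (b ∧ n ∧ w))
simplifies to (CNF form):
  True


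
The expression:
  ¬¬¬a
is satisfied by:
  {a: False}


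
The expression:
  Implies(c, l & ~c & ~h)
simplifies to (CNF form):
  ~c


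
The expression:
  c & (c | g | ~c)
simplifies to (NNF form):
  c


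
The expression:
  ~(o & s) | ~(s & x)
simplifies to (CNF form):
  ~o | ~s | ~x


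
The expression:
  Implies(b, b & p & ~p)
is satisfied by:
  {b: False}


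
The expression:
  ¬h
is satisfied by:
  {h: False}


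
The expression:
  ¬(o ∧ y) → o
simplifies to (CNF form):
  o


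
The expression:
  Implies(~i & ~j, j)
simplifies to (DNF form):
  i | j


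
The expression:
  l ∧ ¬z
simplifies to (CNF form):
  l ∧ ¬z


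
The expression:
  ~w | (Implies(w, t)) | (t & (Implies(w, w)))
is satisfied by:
  {t: True, w: False}
  {w: False, t: False}
  {w: True, t: True}


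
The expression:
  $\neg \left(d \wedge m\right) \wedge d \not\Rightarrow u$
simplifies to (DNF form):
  $d \wedge \neg m \wedge \neg u$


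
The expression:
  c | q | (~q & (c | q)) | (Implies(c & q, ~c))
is always true.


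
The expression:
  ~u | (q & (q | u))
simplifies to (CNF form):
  q | ~u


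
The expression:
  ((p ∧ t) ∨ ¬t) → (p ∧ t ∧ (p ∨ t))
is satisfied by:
  {t: True}


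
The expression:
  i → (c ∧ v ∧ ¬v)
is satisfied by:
  {i: False}


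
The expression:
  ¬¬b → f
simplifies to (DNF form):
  f ∨ ¬b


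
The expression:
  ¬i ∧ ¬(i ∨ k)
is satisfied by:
  {i: False, k: False}


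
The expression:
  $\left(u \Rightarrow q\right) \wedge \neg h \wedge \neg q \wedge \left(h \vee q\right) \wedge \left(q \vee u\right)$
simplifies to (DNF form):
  $\text{False}$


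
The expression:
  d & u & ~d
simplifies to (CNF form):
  False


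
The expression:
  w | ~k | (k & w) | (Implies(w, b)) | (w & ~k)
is always true.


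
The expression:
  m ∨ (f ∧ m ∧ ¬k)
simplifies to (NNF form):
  m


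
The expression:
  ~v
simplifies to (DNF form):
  ~v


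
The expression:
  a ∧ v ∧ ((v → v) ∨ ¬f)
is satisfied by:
  {a: True, v: True}


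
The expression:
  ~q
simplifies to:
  ~q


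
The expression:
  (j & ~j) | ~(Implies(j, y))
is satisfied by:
  {j: True, y: False}


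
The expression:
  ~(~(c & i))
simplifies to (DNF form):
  c & i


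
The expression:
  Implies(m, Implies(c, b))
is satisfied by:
  {b: True, m: False, c: False}
  {m: False, c: False, b: False}
  {c: True, b: True, m: False}
  {c: True, m: False, b: False}
  {b: True, m: True, c: False}
  {m: True, b: False, c: False}
  {c: True, m: True, b: True}


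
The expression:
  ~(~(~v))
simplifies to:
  ~v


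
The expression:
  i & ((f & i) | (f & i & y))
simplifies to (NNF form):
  f & i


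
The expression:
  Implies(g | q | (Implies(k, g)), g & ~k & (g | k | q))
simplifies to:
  (g | k) & (g | ~q) & (~g | ~k)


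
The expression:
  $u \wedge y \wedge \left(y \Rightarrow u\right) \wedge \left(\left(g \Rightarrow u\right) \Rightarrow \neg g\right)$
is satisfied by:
  {u: True, y: True, g: False}


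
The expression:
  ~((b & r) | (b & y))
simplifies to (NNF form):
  ~b | (~r & ~y)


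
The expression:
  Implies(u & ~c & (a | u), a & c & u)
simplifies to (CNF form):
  c | ~u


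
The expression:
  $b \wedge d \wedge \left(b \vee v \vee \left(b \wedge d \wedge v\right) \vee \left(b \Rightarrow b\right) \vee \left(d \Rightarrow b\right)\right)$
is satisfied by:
  {b: True, d: True}


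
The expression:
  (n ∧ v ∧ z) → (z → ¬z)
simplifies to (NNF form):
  ¬n ∨ ¬v ∨ ¬z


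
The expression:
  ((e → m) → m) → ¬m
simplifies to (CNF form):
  ¬m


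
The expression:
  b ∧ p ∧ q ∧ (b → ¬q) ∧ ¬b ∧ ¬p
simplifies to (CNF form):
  False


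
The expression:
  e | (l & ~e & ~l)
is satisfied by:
  {e: True}


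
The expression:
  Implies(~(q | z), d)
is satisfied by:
  {d: True, q: True, z: True}
  {d: True, q: True, z: False}
  {d: True, z: True, q: False}
  {d: True, z: False, q: False}
  {q: True, z: True, d: False}
  {q: True, z: False, d: False}
  {z: True, q: False, d: False}


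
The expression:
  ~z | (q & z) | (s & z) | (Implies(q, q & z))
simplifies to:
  True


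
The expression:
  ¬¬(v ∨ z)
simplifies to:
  v ∨ z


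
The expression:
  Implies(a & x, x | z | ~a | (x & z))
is always true.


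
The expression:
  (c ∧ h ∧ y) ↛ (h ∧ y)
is never true.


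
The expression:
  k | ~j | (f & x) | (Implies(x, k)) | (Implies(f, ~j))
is always true.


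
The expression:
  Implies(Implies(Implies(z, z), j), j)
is always true.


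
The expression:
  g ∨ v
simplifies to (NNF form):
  g ∨ v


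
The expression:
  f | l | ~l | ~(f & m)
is always true.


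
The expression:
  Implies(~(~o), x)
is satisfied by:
  {x: True, o: False}
  {o: False, x: False}
  {o: True, x: True}


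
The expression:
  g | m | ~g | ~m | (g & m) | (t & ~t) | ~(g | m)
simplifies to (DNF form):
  True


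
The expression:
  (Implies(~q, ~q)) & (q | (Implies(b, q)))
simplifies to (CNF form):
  q | ~b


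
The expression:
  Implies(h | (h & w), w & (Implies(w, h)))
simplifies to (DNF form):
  w | ~h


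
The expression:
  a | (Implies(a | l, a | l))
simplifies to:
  True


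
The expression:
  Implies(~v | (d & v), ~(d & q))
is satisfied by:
  {q: False, d: False}
  {d: True, q: False}
  {q: True, d: False}


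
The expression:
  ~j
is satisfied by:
  {j: False}


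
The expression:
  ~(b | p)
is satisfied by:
  {p: False, b: False}


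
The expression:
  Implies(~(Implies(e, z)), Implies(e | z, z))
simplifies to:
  z | ~e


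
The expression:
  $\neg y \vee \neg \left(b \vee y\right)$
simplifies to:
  $\neg y$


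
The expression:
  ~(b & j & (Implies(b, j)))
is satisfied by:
  {b: False, j: False}
  {j: True, b: False}
  {b: True, j: False}


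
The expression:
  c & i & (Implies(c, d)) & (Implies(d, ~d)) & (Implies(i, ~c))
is never true.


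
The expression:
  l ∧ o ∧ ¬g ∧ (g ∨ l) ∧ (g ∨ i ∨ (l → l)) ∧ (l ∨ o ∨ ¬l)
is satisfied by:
  {o: True, l: True, g: False}


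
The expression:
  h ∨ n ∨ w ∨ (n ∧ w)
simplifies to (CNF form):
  h ∨ n ∨ w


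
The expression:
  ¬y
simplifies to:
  ¬y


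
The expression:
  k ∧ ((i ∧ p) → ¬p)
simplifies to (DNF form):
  (k ∧ ¬i) ∨ (k ∧ ¬p)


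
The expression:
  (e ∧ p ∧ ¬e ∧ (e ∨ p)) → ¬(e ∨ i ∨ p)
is always true.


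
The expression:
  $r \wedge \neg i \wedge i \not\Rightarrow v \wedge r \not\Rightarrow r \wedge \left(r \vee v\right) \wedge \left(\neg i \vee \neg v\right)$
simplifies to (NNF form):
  $\text{False}$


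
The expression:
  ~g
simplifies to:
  ~g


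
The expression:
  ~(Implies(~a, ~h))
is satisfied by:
  {h: True, a: False}


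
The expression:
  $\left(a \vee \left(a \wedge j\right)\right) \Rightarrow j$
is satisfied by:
  {j: True, a: False}
  {a: False, j: False}
  {a: True, j: True}


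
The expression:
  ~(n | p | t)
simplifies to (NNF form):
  ~n & ~p & ~t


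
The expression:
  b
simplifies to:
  b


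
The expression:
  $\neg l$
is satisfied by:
  {l: False}


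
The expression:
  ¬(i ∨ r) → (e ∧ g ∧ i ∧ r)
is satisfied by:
  {i: True, r: True}
  {i: True, r: False}
  {r: True, i: False}


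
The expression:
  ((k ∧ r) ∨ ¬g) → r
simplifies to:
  g ∨ r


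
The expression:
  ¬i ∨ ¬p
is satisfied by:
  {p: False, i: False}
  {i: True, p: False}
  {p: True, i: False}


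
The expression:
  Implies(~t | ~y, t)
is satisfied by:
  {t: True}


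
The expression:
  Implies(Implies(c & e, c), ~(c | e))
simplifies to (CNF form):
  ~c & ~e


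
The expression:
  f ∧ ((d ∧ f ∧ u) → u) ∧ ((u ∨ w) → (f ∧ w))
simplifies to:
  f ∧ (w ∨ ¬u)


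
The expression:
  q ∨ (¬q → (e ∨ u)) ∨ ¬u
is always true.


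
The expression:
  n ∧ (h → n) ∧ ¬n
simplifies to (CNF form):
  False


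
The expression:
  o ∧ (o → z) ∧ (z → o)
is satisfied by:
  {z: True, o: True}


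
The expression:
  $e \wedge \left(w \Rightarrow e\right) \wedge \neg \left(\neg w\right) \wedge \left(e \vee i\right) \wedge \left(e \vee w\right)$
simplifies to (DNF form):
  $e \wedge w$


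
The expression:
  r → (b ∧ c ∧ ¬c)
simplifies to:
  ¬r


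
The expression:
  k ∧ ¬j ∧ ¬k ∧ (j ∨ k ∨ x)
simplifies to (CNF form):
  False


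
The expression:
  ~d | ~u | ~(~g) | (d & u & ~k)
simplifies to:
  g | ~d | ~k | ~u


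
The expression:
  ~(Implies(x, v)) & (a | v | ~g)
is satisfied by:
  {a: True, x: True, v: False, g: False}
  {x: True, a: False, v: False, g: False}
  {a: True, g: True, x: True, v: False}


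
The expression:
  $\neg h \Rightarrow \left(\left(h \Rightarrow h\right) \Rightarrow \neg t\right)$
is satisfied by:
  {h: True, t: False}
  {t: False, h: False}
  {t: True, h: True}


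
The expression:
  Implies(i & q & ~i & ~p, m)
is always true.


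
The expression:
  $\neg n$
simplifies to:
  $\neg n$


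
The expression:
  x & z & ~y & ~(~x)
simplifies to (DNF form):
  x & z & ~y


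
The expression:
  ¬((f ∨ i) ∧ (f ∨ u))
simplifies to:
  ¬f ∧ (¬i ∨ ¬u)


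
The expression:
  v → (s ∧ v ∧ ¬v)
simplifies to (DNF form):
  ¬v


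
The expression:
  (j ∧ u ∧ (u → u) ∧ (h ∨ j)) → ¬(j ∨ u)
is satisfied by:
  {u: False, j: False}
  {j: True, u: False}
  {u: True, j: False}


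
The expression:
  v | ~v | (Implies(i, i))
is always true.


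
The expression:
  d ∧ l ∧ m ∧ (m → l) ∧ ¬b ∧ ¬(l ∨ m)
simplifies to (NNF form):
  False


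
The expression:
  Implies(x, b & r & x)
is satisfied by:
  {b: True, r: True, x: False}
  {b: True, r: False, x: False}
  {r: True, b: False, x: False}
  {b: False, r: False, x: False}
  {b: True, x: True, r: True}


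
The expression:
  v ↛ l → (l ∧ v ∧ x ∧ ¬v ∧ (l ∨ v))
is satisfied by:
  {l: True, v: False}
  {v: False, l: False}
  {v: True, l: True}


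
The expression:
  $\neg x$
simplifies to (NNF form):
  $\neg x$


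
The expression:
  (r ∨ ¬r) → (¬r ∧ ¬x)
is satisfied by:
  {x: False, r: False}


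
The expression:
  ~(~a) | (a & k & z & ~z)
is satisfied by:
  {a: True}


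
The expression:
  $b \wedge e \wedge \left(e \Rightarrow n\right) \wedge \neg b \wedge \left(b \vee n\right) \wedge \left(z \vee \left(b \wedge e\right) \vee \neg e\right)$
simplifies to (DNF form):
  $\text{False}$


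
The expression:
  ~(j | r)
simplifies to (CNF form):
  ~j & ~r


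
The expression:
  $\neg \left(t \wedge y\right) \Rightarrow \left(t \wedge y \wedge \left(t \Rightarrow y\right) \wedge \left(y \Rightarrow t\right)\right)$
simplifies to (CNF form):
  $t \wedge y$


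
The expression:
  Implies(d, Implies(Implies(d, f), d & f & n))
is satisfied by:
  {n: True, d: False, f: False}
  {d: False, f: False, n: False}
  {f: True, n: True, d: False}
  {f: True, d: False, n: False}
  {n: True, d: True, f: False}
  {d: True, n: False, f: False}
  {f: True, d: True, n: True}


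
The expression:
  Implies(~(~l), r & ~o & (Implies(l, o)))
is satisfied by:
  {l: False}


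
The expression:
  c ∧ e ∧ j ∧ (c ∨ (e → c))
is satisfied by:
  {c: True, j: True, e: True}


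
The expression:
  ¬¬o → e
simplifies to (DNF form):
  e ∨ ¬o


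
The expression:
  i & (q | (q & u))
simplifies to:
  i & q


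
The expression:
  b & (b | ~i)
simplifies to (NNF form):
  b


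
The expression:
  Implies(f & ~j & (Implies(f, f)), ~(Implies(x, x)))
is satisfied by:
  {j: True, f: False}
  {f: False, j: False}
  {f: True, j: True}


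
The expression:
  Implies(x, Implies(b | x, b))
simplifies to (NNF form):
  b | ~x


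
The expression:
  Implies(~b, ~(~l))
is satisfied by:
  {b: True, l: True}
  {b: True, l: False}
  {l: True, b: False}


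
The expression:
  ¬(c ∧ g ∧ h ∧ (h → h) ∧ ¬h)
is always true.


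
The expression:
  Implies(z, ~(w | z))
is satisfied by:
  {z: False}


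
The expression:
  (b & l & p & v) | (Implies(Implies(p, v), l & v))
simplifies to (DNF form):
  (l & v) | (p & ~v)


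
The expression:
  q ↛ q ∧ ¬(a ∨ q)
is never true.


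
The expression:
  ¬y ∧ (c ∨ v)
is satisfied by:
  {c: True, v: True, y: False}
  {c: True, v: False, y: False}
  {v: True, c: False, y: False}


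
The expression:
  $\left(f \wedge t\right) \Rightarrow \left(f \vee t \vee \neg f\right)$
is always true.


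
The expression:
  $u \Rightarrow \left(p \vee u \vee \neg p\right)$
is always true.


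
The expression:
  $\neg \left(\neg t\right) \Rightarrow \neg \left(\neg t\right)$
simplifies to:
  $\text{True}$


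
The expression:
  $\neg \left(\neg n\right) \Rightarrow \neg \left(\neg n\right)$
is always true.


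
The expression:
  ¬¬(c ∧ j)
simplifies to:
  c ∧ j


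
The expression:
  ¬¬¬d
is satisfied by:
  {d: False}


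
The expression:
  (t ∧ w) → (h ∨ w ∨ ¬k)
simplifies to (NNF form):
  True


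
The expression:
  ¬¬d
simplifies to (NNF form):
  d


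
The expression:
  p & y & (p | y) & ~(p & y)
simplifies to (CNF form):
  False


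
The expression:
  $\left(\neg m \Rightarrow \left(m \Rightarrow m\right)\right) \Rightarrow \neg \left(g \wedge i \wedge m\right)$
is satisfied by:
  {g: False, m: False, i: False}
  {i: True, g: False, m: False}
  {m: True, g: False, i: False}
  {i: True, m: True, g: False}
  {g: True, i: False, m: False}
  {i: True, g: True, m: False}
  {m: True, g: True, i: False}


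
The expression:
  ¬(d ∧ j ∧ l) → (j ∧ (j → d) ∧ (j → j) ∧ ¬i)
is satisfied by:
  {j: True, d: True, l: True, i: False}
  {j: True, d: True, l: False, i: False}
  {j: True, d: True, i: True, l: True}


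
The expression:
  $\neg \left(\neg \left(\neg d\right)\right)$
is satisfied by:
  {d: False}


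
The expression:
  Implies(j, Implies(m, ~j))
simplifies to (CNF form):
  ~j | ~m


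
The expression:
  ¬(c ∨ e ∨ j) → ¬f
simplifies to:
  c ∨ e ∨ j ∨ ¬f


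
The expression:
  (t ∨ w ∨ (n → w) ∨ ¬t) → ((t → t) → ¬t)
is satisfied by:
  {t: False}


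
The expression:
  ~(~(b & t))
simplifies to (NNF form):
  b & t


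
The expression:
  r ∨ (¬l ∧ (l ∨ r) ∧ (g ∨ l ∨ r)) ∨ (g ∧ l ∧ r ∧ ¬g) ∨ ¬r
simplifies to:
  True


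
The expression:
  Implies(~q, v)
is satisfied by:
  {q: True, v: True}
  {q: True, v: False}
  {v: True, q: False}


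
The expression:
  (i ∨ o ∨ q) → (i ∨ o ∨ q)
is always true.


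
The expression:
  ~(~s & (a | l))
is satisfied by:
  {s: True, l: False, a: False}
  {a: True, s: True, l: False}
  {s: True, l: True, a: False}
  {a: True, s: True, l: True}
  {a: False, l: False, s: False}


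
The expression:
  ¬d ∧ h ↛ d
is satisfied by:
  {h: True, d: False}


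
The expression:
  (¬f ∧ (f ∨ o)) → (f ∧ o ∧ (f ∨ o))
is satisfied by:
  {f: True, o: False}
  {o: False, f: False}
  {o: True, f: True}


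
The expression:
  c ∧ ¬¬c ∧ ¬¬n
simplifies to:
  c ∧ n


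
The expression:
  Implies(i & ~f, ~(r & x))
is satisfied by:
  {f: True, x: False, i: False, r: False}
  {f: False, x: False, i: False, r: False}
  {r: True, f: True, x: False, i: False}
  {r: True, f: False, x: False, i: False}
  {i: True, f: True, x: False, r: False}
  {i: True, f: False, x: False, r: False}
  {r: True, i: True, f: True, x: False}
  {r: True, i: True, f: False, x: False}
  {x: True, f: True, r: False, i: False}
  {x: True, f: False, r: False, i: False}
  {r: True, x: True, f: True, i: False}
  {r: True, x: True, f: False, i: False}
  {i: True, x: True, f: True, r: False}
  {i: True, x: True, f: False, r: False}
  {i: True, x: True, r: True, f: True}


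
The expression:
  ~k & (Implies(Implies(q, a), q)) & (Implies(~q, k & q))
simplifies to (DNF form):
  q & ~k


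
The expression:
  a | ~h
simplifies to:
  a | ~h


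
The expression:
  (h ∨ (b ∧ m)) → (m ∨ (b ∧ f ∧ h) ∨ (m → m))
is always true.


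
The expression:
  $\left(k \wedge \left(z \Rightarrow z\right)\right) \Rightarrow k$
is always true.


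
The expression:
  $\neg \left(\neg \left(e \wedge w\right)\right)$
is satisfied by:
  {e: True, w: True}


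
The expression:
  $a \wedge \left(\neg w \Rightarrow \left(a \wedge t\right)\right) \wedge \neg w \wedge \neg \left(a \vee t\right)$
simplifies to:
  $\text{False}$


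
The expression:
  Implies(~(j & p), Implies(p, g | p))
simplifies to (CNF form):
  True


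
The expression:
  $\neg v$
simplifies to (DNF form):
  $\neg v$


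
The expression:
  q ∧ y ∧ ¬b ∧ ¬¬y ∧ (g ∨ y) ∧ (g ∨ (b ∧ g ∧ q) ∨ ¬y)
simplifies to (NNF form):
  g ∧ q ∧ y ∧ ¬b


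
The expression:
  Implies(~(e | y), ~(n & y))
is always true.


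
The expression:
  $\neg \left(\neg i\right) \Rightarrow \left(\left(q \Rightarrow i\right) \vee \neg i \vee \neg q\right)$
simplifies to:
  $\text{True}$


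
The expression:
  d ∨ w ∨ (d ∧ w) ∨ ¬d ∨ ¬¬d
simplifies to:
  True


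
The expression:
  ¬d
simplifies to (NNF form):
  ¬d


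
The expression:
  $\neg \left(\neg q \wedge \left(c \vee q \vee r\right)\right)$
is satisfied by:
  {q: True, c: False, r: False}
  {r: True, q: True, c: False}
  {q: True, c: True, r: False}
  {r: True, q: True, c: True}
  {r: False, c: False, q: False}


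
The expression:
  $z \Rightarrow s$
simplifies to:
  $s \vee \neg z$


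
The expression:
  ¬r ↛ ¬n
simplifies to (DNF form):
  n ∧ ¬r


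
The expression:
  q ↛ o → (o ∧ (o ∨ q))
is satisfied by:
  {o: True, q: False}
  {q: False, o: False}
  {q: True, o: True}


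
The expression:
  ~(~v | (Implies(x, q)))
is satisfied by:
  {x: True, v: True, q: False}


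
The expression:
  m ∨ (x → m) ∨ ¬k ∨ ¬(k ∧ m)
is always true.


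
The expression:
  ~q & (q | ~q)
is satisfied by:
  {q: False}


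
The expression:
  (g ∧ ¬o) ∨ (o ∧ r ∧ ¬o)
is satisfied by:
  {g: True, o: False}


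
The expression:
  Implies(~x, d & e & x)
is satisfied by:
  {x: True}


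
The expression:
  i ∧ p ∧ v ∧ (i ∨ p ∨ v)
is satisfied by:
  {i: True, p: True, v: True}


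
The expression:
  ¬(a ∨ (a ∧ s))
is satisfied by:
  {a: False}


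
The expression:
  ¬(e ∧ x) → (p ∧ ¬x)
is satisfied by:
  {e: True, p: True, x: False}
  {p: True, x: False, e: False}
  {e: True, p: True, x: True}
  {e: True, x: True, p: False}


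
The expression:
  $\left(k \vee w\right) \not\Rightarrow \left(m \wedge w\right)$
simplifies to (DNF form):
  $\left(k \wedge \neg w\right) \vee \left(w \wedge \neg m\right)$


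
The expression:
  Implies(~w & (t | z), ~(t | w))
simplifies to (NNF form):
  w | ~t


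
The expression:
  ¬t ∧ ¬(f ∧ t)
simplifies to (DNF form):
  ¬t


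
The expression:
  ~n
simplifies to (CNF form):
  ~n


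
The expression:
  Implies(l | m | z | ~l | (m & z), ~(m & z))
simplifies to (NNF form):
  ~m | ~z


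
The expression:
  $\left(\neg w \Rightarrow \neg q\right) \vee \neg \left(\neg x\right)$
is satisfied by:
  {x: True, w: True, q: False}
  {x: True, w: False, q: False}
  {w: True, x: False, q: False}
  {x: False, w: False, q: False}
  {x: True, q: True, w: True}
  {x: True, q: True, w: False}
  {q: True, w: True, x: False}


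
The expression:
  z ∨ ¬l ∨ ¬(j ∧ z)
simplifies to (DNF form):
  True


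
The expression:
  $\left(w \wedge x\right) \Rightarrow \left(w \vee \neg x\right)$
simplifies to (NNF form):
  $\text{True}$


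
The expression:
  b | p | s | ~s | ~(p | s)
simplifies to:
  True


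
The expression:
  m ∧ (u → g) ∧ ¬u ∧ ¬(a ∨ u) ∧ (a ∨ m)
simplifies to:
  m ∧ ¬a ∧ ¬u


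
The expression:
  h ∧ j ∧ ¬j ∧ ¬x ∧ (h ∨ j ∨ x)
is never true.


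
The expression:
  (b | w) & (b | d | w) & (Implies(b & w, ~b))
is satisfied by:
  {b: True, w: False}
  {w: True, b: False}


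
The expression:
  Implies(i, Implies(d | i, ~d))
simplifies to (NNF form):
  ~d | ~i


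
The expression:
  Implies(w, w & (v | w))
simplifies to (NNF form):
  True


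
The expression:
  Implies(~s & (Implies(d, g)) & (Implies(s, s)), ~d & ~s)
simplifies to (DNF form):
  s | ~d | ~g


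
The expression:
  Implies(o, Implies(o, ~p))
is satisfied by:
  {p: False, o: False}
  {o: True, p: False}
  {p: True, o: False}


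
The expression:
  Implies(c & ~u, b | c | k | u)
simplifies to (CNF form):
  True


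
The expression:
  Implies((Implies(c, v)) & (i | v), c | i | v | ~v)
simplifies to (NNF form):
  True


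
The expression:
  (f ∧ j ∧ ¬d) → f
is always true.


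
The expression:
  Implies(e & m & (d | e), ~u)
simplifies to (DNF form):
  ~e | ~m | ~u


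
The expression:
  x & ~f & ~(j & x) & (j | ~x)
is never true.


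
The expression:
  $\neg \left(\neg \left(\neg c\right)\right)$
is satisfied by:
  {c: False}


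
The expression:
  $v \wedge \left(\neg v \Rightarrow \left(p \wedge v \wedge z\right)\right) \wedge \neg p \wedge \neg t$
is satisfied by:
  {v: True, p: False, t: False}


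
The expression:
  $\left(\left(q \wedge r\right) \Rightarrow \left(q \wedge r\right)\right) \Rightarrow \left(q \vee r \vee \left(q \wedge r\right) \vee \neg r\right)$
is always true.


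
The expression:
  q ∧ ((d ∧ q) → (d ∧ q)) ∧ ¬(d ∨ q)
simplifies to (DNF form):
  False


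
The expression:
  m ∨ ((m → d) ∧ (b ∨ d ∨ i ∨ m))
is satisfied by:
  {i: True, b: True, d: True, m: True}
  {i: True, b: True, d: True, m: False}
  {i: True, b: True, m: True, d: False}
  {i: True, b: True, m: False, d: False}
  {i: True, d: True, m: True, b: False}
  {i: True, d: True, m: False, b: False}
  {i: True, d: False, m: True, b: False}
  {i: True, d: False, m: False, b: False}
  {b: True, d: True, m: True, i: False}
  {b: True, d: True, m: False, i: False}
  {b: True, m: True, d: False, i: False}
  {b: True, m: False, d: False, i: False}
  {d: True, m: True, b: False, i: False}
  {d: True, b: False, m: False, i: False}
  {m: True, b: False, d: False, i: False}


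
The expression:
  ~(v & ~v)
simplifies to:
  True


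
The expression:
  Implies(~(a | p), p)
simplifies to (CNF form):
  a | p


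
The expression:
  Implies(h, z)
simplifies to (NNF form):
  z | ~h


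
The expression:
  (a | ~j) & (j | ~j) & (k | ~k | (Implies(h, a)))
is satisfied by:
  {a: True, j: False}
  {j: False, a: False}
  {j: True, a: True}


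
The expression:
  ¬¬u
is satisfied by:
  {u: True}


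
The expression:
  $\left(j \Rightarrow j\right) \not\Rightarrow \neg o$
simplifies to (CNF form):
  $o$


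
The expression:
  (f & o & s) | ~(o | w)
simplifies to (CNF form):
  (f | ~o) & (o | ~w) & (s | ~o)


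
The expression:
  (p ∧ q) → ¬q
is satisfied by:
  {p: False, q: False}
  {q: True, p: False}
  {p: True, q: False}


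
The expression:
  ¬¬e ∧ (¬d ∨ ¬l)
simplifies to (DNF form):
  (e ∧ ¬d) ∨ (e ∧ ¬l)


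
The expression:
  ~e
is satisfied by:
  {e: False}


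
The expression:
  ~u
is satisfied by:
  {u: False}


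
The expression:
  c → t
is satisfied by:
  {t: True, c: False}
  {c: False, t: False}
  {c: True, t: True}


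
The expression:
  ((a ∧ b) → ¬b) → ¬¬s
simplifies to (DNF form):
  s ∨ (a ∧ b)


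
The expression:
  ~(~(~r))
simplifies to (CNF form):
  ~r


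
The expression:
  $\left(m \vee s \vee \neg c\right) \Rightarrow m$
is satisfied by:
  {m: True, c: True, s: False}
  {m: True, c: False, s: False}
  {m: True, s: True, c: True}
  {m: True, s: True, c: False}
  {c: True, s: False, m: False}


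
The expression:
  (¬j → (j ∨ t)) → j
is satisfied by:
  {j: True, t: False}
  {t: False, j: False}
  {t: True, j: True}


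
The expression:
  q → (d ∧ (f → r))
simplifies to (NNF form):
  (d ∧ r) ∨ (d ∧ ¬f) ∨ ¬q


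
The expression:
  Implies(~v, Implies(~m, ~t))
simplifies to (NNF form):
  m | v | ~t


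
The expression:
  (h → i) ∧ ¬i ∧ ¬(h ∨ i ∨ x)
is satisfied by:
  {x: False, i: False, h: False}


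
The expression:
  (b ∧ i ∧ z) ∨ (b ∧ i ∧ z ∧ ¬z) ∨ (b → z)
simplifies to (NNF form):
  z ∨ ¬b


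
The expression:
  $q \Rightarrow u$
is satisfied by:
  {u: True, q: False}
  {q: False, u: False}
  {q: True, u: True}


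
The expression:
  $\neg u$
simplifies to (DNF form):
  $\neg u$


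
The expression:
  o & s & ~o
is never true.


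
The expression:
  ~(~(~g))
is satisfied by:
  {g: False}


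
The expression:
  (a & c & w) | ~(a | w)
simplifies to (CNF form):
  (a | ~w) & (c | ~w) & (w | ~a)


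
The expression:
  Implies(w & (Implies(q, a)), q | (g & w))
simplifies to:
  g | q | ~w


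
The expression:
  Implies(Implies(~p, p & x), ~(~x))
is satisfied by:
  {x: True, p: False}
  {p: False, x: False}
  {p: True, x: True}


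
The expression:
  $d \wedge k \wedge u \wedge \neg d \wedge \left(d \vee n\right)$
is never true.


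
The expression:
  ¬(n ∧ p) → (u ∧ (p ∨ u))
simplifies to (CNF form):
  (n ∨ u) ∧ (p ∨ u)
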